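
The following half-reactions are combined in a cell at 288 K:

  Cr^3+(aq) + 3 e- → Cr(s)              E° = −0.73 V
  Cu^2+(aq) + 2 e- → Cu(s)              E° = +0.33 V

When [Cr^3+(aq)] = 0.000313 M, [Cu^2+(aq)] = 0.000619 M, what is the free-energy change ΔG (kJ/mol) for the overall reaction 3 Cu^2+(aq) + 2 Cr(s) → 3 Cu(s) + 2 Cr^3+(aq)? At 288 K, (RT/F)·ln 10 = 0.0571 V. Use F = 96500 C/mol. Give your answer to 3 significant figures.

−599 kJ/mol

The standard cell potential is +0.33 − (−0.73) = +1.06 V, with n = 6 electrons in the balanced equation.
Here Q = [Cr^3+(aq)]^2 / [Cu^2+(aq)]^3 = 413 (log Q = 2.616), giving E = +1.06 − (0.0571/6)·(2.616) = +1.0351 V.
Finally ΔG = −nFE = −(6)(96500 C/mol)(+1.0351 V) = −599 kJ/mol.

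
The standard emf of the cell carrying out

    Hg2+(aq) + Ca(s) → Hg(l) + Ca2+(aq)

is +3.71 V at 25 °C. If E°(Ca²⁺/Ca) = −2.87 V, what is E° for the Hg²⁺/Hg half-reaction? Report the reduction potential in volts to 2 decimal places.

+0.84 V

In the reaction as written the Hg²⁺/Hg couple is reduced (cathode) and Ca²⁺/Ca is oxidized (anode), so E°cell = E°(Hg²⁺/Hg) − E°(Ca²⁺/Ca).
E°(Hg²⁺/Hg) = E°cell + E°(anode) = +3.71 + (−2.87) = +0.84 V.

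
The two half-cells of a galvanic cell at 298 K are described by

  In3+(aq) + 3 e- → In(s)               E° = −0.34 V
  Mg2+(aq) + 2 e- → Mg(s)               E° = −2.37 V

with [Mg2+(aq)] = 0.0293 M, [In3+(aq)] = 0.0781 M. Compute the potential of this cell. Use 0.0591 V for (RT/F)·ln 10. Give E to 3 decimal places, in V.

The In³⁺/In couple has the more positive E°, so it is the cathode; Mg²⁺/Mg is the anode.
E°cell = E°cat − E°an = −0.34 − (−2.37) = +2.03 V; n = 6.
Balancing gives 2 In3+(aq) + 3 Mg(s) → 2 In(s) + 3 Mg2+(aq); hence Q = [Mg2+(aq)]^3 / [In3+(aq)]^2 = 0.00412 (log Q = −2.385).
Applying E = E° − (RT ln10/nF)·log Q gives +2.03 − (0.0591/6)(−2.385) = +2.053 V.

+2.053 V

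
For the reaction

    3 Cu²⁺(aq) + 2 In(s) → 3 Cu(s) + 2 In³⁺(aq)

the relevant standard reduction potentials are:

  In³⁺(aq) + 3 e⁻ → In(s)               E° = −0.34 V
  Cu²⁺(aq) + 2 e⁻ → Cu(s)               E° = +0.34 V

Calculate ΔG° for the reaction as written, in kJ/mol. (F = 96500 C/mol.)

In the reaction as written Cu²⁺(aq) is reduced, so the Cu²⁺/Cu couple is the cathode and In³⁺/In is the anode.
E°cell = +0.34 − (−0.34) = +0.68 V; balancing electrons gives n = 6.
ΔG° = −nFE°cell = −(6)(96500)(+0.68) J/mol = −394 kJ/mol.

−394 kJ/mol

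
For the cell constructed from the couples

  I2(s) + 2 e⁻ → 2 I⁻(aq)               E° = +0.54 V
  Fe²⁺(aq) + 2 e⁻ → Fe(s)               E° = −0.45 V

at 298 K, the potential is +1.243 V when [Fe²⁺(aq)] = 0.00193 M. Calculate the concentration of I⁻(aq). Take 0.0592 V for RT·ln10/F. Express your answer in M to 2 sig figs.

With I₂/I⁻ at the cathode and Fe²⁺/Fe at the anode, E°cell = +0.54 − (−0.45) = +0.99 V (n = 2).
From the Nernst equation, log Q = n(E° − E)/0.0592 = 2·(+0.99 − (+1.243))/0.0592 = −8.547.
The balanced reaction is I2(s) + Fe(s) → 2 I⁻(aq) + Fe²⁺(aq), so Q = [I⁻(aq)]^2·[Fe²⁺(aq)].
Substituting the known concentrations and solving, log [I⁻(aq)] = −2.916 and [I⁻(aq)] = 0.0012 M.

0.0012 M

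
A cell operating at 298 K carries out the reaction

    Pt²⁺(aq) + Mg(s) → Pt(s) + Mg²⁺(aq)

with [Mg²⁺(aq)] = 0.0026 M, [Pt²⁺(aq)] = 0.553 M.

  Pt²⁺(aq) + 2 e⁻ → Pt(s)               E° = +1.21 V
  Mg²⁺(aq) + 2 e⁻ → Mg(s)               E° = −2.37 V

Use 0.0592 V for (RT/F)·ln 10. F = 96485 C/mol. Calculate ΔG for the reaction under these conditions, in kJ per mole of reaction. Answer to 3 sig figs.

−704 kJ/mol

The standard cell potential is +1.21 − (−2.37) = +3.58 V, with n = 2 electrons in the balanced equation.
Here Q = [Mg²⁺(aq)] / [Pt²⁺(aq)] = 0.0047 (log Q = −2.328), giving E = +3.58 − (0.0592/2)·(−2.328) = +3.6489 V.
Then ΔG = −nFE = −2 × 96485 × +3.6489 J/mol = −704 kJ/mol.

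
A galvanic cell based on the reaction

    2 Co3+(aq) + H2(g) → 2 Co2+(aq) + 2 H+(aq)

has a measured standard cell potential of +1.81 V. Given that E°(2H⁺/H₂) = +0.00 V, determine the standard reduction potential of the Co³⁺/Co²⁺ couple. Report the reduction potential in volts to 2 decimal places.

In the reaction as written the Co³⁺/Co²⁺ couple is reduced (cathode) and 2H⁺/H₂ is oxidized (anode), so E°cell = E°(Co³⁺/Co²⁺) − E°(2H⁺/H₂).
E°(Co³⁺/Co²⁺) = E°cell + E°(anode) = +1.81 + (+0.00) = +1.81 V.

+1.81 V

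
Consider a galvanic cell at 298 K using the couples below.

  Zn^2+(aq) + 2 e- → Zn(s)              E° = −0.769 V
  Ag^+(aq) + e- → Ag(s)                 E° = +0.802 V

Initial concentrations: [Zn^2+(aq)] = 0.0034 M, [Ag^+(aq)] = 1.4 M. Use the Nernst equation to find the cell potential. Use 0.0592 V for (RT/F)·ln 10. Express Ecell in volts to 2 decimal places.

The Ag⁺/Ag couple has the more positive E°, so it is the cathode; Zn²⁺/Zn is the anode.
The standard potential is +0.802 − (−0.769) = +1.571 V and the balanced reaction transfers n = 2 electrons.
The balanced reaction is 2 Ag^+(aq) + Zn(s) → 2 Ag(s) + Zn^2+(aq), so Q = [Zn^2+(aq)] / [Ag^+(aq)]^2 = 0.00173 and log Q = −2.761.
E = E° − (0.0592/n)·log Q = +1.571 − (0.0592/2)(−2.761) = +1.65 V.

+1.65 V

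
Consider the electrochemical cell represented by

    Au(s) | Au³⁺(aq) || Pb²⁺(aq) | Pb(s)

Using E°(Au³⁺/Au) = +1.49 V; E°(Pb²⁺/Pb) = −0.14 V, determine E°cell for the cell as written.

−1.63 V

By convention the left-hand electrode in cell notation is the anode (oxidation) and the right-hand electrode is the cathode (reduction).
E°cell = E°(right) − E°(left) = −0.14 − (+1.49) = −1.63 V.
The negative sign shows that, as written, the cell would require an external voltage to drive the reaction.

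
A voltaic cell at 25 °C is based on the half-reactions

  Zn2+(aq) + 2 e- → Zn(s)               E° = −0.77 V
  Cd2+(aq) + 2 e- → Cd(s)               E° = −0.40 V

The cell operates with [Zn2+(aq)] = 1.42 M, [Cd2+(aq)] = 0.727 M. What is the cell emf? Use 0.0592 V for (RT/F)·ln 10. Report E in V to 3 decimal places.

+0.361 V

Cd²⁺/Cd is reduced (cathode, E° = −0.40 V) and Zn²⁺/Zn is oxidized (anode).
E°cell = −0.40 − (−0.77) = +0.37 V, with n = 2 electrons transferred.
For the overall reaction Cd2+(aq) + Zn(s) → Cd(s) + Zn2+(aq), Q = [Zn2+(aq)] / [Cd2+(aq)] = 1.95, giving log Q = 0.291.
Applying E = E° − (RT ln10/nF)·log Q gives +0.37 − (0.0592/2)(0.291) = +0.361 V.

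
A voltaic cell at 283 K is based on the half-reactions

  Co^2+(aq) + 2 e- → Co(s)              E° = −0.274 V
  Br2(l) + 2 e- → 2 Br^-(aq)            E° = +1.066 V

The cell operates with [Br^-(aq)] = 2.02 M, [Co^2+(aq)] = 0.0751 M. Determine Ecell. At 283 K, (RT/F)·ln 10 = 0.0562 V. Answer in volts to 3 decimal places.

The Br₂/Br⁻ couple has the more positive E°, so it is the cathode; Co²⁺/Co is the anode.
E°cell = +1.066 − (−0.274) = +1.340 V, with n = 2 electrons transferred.
For the overall reaction Br2(l) + Co(s) → 2 Br^-(aq) + Co^2+(aq), Q = [Br^-(aq)]^2·[Co^2+(aq)] = 0.306, giving log Q = −0.514.
By the Nernst equation, E = +1.340 − (0.0562/2)·(−0.514) = +1.354 V.

+1.354 V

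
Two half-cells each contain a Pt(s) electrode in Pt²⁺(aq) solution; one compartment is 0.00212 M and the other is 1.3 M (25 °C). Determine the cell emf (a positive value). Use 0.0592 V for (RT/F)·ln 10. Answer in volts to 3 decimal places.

0.083 V

For a concentration cell E°cell = 0, since both electrodes use the same couple.
The compartment with the higher Pt²⁺(aq) concentration (1.3 M) acts as the cathode; ions are reduced there and produced at the dilute (0.00212 M) anode.
With n = 2, Ecell = −(0.0592/2)·log([dilute]/[conc]) = −(0.0592/2)·log(0.00212/1.3) = +0.083 V.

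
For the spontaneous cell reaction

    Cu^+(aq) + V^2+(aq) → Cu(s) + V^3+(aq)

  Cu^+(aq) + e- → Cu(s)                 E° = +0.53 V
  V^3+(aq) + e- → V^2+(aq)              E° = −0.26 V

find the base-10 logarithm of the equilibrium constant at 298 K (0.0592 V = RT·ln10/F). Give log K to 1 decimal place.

log K = 13.3

The Cu⁺/Cu couple is reduced (cathode); E°cell = +0.53 − (−0.26) = +0.79 V with n = 1.
At equilibrium E = 0, so log K = nE°cell / 0.0592 = (1)(+0.79) / 0.0592 = 13.3.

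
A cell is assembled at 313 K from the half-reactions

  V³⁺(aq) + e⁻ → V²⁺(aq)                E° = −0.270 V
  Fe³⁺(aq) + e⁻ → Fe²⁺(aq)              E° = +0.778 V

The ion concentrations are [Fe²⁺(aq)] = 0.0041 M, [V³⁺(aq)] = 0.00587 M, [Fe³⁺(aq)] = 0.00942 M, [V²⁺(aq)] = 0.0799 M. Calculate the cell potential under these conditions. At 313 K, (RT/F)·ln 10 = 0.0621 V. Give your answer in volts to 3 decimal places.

+1.141 V

Fe³⁺/Fe²⁺ is reduced (cathode, E° = +0.778 V) and V³⁺/V²⁺ is oxidized (anode).
E°cell = E°cat − E°an = +0.778 − (−0.270) = +1.048 V; n = 1.
The balanced reaction is Fe³⁺(aq) + V²⁺(aq) → Fe²⁺(aq) + V³⁺(aq), so Q = ([Fe²⁺(aq)]·[V³⁺(aq)]) / ([Fe³⁺(aq)]·[V²⁺(aq)]) = 0.032 and log Q = −1.495.
Applying E = E° − (RT ln10/nF)·log Q gives +1.048 − (0.0621/1)(−1.495) = +1.141 V.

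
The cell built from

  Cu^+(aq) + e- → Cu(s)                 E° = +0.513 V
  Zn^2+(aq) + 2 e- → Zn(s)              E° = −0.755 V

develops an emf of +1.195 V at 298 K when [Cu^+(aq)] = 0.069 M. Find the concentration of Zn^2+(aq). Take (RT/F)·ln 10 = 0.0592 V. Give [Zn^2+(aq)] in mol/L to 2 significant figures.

1.4 M

With Cu⁺/Cu at the cathode and Zn²⁺/Zn at the anode, E°cell = +0.513 − (−0.755) = +1.268 V (n = 2).
Rearranging E = E° − (0.0592/n)·log Q gives log Q = 2(+1.268 − (+1.195))/0.0592 = 2.466.
Balancing electrons gives 2 Cu^+(aq) + Zn(s) → 2 Cu(s) + Zn^2+(aq); thus Q = [Zn^2+(aq)] / [Cu^+(aq)]^2.
Substituting the known concentrations and solving, log [Zn^2+(aq)] = 0.144 and [Zn^2+(aq)] = 1.4 M.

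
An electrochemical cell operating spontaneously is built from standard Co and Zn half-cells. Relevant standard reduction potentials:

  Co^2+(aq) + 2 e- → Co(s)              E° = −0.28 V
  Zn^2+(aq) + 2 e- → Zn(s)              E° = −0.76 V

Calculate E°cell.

+0.48 V

Of the two couples in this cell, the one with the more positive reduction potential is reduced at the cathode: here that is Co²⁺/Co (−0.28 V); Zn²⁺/Zn (−0.76 V) is the anode.
E°cell = E°(cathode) − E°(anode) = −0.28 − (−0.76) = +0.48 V.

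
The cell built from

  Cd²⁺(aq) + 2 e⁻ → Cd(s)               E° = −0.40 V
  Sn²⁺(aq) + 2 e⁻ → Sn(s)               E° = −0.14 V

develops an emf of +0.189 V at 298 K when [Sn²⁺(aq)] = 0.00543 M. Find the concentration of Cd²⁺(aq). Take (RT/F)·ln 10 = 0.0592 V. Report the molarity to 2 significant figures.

1.4 M

Sn²⁺/Sn is the cathode (higher E°); E°cell = −0.14 − (−0.40) = +0.26 V with n = 2.
From the Nernst equation, log Q = n(E° − E)/0.0592 = 2·(+0.26 − (+0.189))/0.0592 = 2.399.
The balanced reaction is Sn²⁺(aq) + Cd(s) → Sn(s) + Cd²⁺(aq), so Q = [Cd²⁺(aq)] / [Sn²⁺(aq)].
Solving for the unknown gives log [Cd²⁺(aq)] = 0.134, so [Cd²⁺(aq)] ≈ 1.4 M.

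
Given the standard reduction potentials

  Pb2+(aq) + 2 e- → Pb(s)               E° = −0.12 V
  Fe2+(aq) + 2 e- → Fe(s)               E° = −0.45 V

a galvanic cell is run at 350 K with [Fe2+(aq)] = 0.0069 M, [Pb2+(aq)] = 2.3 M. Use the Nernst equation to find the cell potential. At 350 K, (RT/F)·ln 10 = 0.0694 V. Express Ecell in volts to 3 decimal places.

+0.418 V

Since E°(Pb²⁺/Pb) > E°(Fe²⁺/Fe), Pb²⁺/Pb serves as the cathode.
E°cell = −0.12 − (−0.45) = +0.33 V, with n = 2 electrons transferred.
The balanced reaction is Pb2+(aq) + Fe(s) → Pb(s) + Fe2+(aq), so Q = [Fe2+(aq)] / [Pb2+(aq)] = 0.003 and log Q = −2.523.
E = E° − (0.0694/n)·log Q = +0.33 − (0.0694/2)(−2.523) = +0.418 V.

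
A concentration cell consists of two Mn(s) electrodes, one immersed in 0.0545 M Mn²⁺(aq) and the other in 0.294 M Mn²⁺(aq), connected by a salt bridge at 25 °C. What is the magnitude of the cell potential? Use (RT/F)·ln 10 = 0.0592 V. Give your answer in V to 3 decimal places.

0.022 V

For a concentration cell E°cell = 0, since both electrodes use the same couple.
The compartment with the higher Mn²⁺(aq) concentration (0.294 M) acts as the cathode; ions are reduced there and produced at the dilute (0.0545 M) anode.
With n = 2, Ecell = −(0.0592/2)·log([dilute]/[conc]) = −(0.0592/2)·log(0.0545/0.294) = +0.022 V.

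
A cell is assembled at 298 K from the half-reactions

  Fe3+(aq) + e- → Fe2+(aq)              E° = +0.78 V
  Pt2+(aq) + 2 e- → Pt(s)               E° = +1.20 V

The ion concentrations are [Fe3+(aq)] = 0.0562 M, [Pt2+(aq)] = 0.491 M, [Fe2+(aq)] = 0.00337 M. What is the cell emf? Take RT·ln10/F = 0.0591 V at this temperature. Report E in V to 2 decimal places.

Pt²⁺/Pt is reduced (cathode, E° = +1.20 V) and Fe³⁺/Fe²⁺ is oxidized (anode).
E°cell = +1.20 − (+0.78) = +0.42 V, with n = 2 electrons transferred.
Balancing gives Pt2+(aq) + 2 Fe2+(aq) → Pt(s) + 2 Fe3+(aq); hence Q = [Fe3+(aq)]^2 / ([Pt2+(aq)]·[Fe2+(aq)]^2) = 566 (log Q = 2.753).
E = E° − (0.0591/n)·log Q = +0.42 − (0.0591/2)(2.753) = +0.34 V.

+0.34 V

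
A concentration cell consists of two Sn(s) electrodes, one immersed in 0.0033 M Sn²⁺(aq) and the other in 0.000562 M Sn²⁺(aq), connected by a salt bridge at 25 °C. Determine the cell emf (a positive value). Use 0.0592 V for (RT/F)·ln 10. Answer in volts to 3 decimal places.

For a concentration cell E°cell = 0, since both electrodes use the same couple.
The compartment with the higher Sn²⁺(aq) concentration (0.0033 M) acts as the cathode; ions are reduced there and produced at the dilute (0.000562 M) anode.
With n = 2, Ecell = −(0.0592/2)·log([dilute]/[conc]) = −(0.0592/2)·log(0.000562/0.0033) = +0.023 V.

0.023 V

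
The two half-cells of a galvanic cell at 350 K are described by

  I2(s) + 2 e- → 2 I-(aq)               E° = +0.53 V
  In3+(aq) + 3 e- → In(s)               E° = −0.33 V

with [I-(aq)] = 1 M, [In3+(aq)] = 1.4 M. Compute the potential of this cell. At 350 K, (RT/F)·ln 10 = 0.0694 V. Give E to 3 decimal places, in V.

+0.857 V

I₂/I⁻ is reduced (cathode, E° = +0.53 V) and In³⁺/In is oxidized (anode).
The standard potential is +0.53 − (−0.33) = +0.86 V and the balanced reaction transfers n = 6 electrons.
The balanced reaction is 3 I2(s) + 2 In(s) → 6 I-(aq) + 2 In3+(aq), so Q = [I-(aq)]^6·[In3+(aq)]^2 = 1.96 and log Q = 0.292.
By the Nernst equation, E = +0.86 − (0.0694/6)·(0.292) = +0.857 V.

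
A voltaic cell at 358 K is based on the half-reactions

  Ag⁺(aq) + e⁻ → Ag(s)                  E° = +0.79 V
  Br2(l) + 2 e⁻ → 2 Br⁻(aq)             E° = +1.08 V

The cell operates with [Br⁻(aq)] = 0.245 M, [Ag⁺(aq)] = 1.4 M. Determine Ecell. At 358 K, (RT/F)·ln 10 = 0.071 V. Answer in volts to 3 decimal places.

Since E°(Br₂/Br⁻) > E°(Ag⁺/Ag), Br₂/Br⁻ serves as the cathode.
The standard potential is +1.08 − (+0.79) = +0.29 V and the balanced reaction transfers n = 2 electrons.
For the overall reaction Br2(l) + 2 Ag(s) → 2 Br⁻(aq) + 2 Ag⁺(aq), Q = [Br⁻(aq)]^2·[Ag⁺(aq)]^2 = 0.118, giving log Q = −0.929.
Applying E = E° − (RT ln10/nF)·log Q gives +0.29 − (0.071/2)(−0.929) = +0.323 V.

+0.323 V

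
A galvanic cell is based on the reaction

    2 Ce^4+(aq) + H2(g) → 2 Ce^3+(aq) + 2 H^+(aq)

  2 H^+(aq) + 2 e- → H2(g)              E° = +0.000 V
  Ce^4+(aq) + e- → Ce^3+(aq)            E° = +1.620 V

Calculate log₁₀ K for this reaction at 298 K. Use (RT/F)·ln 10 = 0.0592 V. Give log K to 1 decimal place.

log K = 54.7

The Ce⁴⁺/Ce³⁺ couple is reduced (cathode); E°cell = +1.620 − (+0.000) = +1.620 V with n = 2.
At equilibrium E = 0, so log K = nE°cell / 0.0592 = (2)(+1.620) / 0.0592 = 54.7.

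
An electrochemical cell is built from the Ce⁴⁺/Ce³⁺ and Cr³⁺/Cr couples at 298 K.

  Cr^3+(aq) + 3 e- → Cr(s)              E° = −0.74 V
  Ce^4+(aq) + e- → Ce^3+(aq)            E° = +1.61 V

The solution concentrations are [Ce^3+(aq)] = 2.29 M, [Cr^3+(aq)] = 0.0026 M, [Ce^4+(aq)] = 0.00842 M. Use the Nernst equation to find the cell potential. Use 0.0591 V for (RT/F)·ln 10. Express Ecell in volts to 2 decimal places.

Ce⁴⁺/Ce³⁺ is reduced (cathode, E° = +1.61 V) and Cr³⁺/Cr is oxidized (anode).
The standard potential is +1.61 − (−0.74) = +2.35 V and the balanced reaction transfers n = 3 electrons.
The balanced reaction is 3 Ce^4+(aq) + Cr(s) → 3 Ce^3+(aq) + Cr^3+(aq), so Q = ([Ce^3+(aq)]^3·[Cr^3+(aq)]) / [Ce^4+(aq)]^3 = 5.23×10^4 and log Q = 4.719.
By the Nernst equation, E = +2.35 − (0.0591/3)·(4.719) = +2.26 V.

+2.26 V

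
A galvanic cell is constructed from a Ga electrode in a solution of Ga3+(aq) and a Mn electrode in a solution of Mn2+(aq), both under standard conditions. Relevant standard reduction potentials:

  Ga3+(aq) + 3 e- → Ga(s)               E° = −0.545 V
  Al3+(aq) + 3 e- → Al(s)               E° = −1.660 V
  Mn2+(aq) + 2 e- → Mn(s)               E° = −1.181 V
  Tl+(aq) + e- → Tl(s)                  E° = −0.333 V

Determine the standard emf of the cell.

Of the two couples in this cell, the one with the more positive reduction potential is reduced at the cathode: here that is Ga³⁺/Ga (−0.545 V); Mn²⁺/Mn (−1.181 V) is the anode.
E°cell = E°(cathode) − E°(anode) = −0.545 − (−1.181) = +0.636 V.

+0.636 V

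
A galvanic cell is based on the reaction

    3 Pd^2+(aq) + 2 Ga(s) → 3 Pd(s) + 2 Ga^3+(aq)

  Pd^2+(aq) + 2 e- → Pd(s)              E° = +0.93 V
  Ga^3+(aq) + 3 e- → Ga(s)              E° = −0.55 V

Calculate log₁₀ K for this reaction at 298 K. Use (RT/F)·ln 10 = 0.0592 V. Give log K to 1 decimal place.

The Pd²⁺/Pd couple is reduced (cathode); E°cell = +0.93 − (−0.55) = +1.48 V with n = 6.
At equilibrium E = 0, so log K = nE°cell / 0.0592 = (6)(+1.48) / 0.0592 = 150.0.

log K = 150.0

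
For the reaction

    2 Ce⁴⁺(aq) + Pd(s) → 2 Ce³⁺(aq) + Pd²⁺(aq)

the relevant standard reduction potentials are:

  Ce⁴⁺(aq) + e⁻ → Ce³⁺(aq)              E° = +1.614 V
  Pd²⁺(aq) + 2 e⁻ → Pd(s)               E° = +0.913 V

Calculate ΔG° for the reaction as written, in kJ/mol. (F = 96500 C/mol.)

In the reaction as written Ce⁴⁺(aq) is reduced, so the Ce⁴⁺/Ce³⁺ couple is the cathode and Pd²⁺/Pd is the anode.
E°cell = +1.614 − (+0.913) = +0.701 V; balancing electrons gives n = 2.
ΔG° = −nFE°cell = −(2)(96500)(+0.701) J/mol = −135 kJ/mol.

−135 kJ/mol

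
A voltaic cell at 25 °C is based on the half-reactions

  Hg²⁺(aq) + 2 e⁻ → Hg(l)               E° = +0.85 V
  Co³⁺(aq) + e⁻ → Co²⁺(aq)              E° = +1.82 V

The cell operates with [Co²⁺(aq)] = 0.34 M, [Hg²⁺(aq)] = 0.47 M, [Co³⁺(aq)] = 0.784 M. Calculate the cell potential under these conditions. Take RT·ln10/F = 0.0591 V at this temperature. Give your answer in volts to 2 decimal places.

+1.00 V

Since E°(Co³⁺/Co²⁺) > E°(Hg²⁺/Hg), Co³⁺/Co²⁺ serves as the cathode.
E°cell = +1.82 − (+0.85) = +0.97 V, with n = 2 electrons transferred.
Balancing gives 2 Co³⁺(aq) + Hg(l) → 2 Co²⁺(aq) + Hg²⁺(aq); hence Q = ([Co²⁺(aq)]^2·[Hg²⁺(aq)]) / [Co³⁺(aq)]^2 = 0.0884 (log Q = −1.054).
E = E° − (0.0591/n)·log Q = +0.97 − (0.0591/2)(−1.054) = +1.00 V.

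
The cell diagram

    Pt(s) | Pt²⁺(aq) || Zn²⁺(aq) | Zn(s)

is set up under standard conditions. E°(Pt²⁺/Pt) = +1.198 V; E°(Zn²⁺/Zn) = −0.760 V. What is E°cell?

By convention the left-hand electrode in cell notation is the anode (oxidation) and the right-hand electrode is the cathode (reduction).
E°cell = E°(right) − E°(left) = −0.760 − (+1.198) = −1.958 V.
The negative sign shows that, as written, the cell would require an external voltage to drive the reaction.

−1.958 V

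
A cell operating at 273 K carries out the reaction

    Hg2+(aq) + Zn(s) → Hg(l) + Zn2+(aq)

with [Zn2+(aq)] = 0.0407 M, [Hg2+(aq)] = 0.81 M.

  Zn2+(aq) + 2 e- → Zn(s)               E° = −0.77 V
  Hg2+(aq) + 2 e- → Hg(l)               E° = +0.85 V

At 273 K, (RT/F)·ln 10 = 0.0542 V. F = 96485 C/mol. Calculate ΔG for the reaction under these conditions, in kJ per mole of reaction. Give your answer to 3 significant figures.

E°cell = +0.85 − (−0.77) = +1.62 V; the balanced reaction transfers n = 2 electrons.
Here Q = [Zn2+(aq)] / [Hg2+(aq)] = 0.0502 (log Q = −1.299), giving E = +1.62 − (0.0542/2)·(−1.299) = +1.6552 V.
ΔG = −nFE = −(2)(96485)(+1.6552) J/mol = −319 kJ/mol.

−319 kJ/mol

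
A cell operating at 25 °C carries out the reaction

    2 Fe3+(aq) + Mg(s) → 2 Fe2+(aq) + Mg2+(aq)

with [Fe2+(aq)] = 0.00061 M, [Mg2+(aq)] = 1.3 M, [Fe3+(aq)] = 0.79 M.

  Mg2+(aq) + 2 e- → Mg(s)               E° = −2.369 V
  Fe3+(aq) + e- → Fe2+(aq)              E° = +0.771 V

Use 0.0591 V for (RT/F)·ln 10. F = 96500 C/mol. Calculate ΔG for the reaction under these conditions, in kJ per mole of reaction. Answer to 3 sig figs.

−641 kJ/mol

The standard cell potential is +0.771 − (−2.369) = +3.140 V, with n = 2 electrons in the balanced equation.
Here Q = ([Fe2+(aq)]^2·[Mg2+(aq)]) / [Fe3+(aq)]^2 = 7.75×10^−7 (log Q = −6.111), giving E = +3.140 − (0.0591/2)·(−6.111) = +3.3206 V.
Finally ΔG = −nFE = −(2)(96500 C/mol)(+3.3206 V) = −641 kJ/mol.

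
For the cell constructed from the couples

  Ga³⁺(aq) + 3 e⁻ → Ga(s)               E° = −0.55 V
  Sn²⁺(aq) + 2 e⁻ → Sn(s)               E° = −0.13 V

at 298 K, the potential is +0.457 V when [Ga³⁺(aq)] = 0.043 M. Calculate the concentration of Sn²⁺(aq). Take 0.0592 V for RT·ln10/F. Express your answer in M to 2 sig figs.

With Sn²⁺/Sn at the cathode and Ga³⁺/Ga at the anode, E°cell = −0.13 − (−0.55) = +0.42 V (n = 6).
Rearranging E = E° − (0.0592/n)·log Q gives log Q = 6(+0.42 − (+0.457))/0.0592 = −3.750.
Balancing electrons gives 3 Sn²⁺(aq) + 2 Ga(s) → 3 Sn(s) + 2 Ga³⁺(aq); thus Q = [Ga³⁺(aq)]^2 / [Sn²⁺(aq)]^3.
Isolating [Sn²⁺(aq)] in Q = 10^{−3.750} yields log [Sn²⁺(aq)] = 0.339, i.e. 2.2 M.

2.2 M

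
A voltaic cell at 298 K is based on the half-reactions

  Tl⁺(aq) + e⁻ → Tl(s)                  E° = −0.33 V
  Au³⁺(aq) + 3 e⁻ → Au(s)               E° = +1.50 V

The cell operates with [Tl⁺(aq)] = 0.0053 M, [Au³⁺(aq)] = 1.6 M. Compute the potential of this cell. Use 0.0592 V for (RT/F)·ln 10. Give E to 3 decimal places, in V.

+1.969 V

Since E°(Au³⁺/Au) > E°(Tl⁺/Tl), Au³⁺/Au serves as the cathode.
E°cell = E°cat − E°an = +1.50 − (−0.33) = +1.83 V; n = 3.
For the overall reaction Au³⁺(aq) + 3 Tl(s) → Au(s) + 3 Tl⁺(aq), Q = [Tl⁺(aq)]^3 / [Au³⁺(aq)] = 9.3×10^−8, giving log Q = −7.031.
Applying E = E° − (RT ln10/nF)·log Q gives +1.83 − (0.0592/3)(−7.031) = +1.969 V.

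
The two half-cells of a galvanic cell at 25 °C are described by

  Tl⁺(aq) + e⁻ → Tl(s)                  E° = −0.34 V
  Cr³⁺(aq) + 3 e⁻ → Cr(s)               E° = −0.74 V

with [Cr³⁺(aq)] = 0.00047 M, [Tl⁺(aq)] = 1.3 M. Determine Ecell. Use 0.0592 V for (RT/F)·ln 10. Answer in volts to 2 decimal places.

+0.47 V

The Tl⁺/Tl couple has the more positive E°, so it is the cathode; Cr³⁺/Cr is the anode.
E°cell = −0.34 − (−0.74) = +0.40 V, with n = 3 electrons transferred.
Balancing gives 3 Tl⁺(aq) + Cr(s) → 3 Tl(s) + Cr³⁺(aq); hence Q = [Cr³⁺(aq)] / [Tl⁺(aq)]^3 = 0.000214 (log Q = −3.670).
By the Nernst equation, E = +0.40 − (0.0592/3)·(−3.670) = +0.47 V.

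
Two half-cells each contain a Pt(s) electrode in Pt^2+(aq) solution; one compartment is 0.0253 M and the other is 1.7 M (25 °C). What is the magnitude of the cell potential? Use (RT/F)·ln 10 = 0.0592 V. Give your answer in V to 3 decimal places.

0.054 V

For a concentration cell E°cell = 0, since both electrodes use the same couple.
The compartment with the higher Pt^2+(aq) concentration (1.7 M) acts as the cathode; ions are reduced there and produced at the dilute (0.0253 M) anode.
With n = 2, Ecell = −(0.0592/2)·log([dilute]/[conc]) = −(0.0592/2)·log(0.0253/1.7) = +0.054 V.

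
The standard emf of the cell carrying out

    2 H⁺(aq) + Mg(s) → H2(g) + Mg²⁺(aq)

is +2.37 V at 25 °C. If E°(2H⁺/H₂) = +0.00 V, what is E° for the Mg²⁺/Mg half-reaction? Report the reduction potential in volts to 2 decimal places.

−2.37 V

In the reaction as written the 2H⁺/H₂ couple is reduced (cathode) and Mg²⁺/Mg is oxidized (anode), so E°cell = E°(2H⁺/H₂) − E°(Mg²⁺/Mg).
E°(Mg²⁺/Mg) = E°(cathode) − E°cell = +0.00 − (+2.37) = −2.37 V.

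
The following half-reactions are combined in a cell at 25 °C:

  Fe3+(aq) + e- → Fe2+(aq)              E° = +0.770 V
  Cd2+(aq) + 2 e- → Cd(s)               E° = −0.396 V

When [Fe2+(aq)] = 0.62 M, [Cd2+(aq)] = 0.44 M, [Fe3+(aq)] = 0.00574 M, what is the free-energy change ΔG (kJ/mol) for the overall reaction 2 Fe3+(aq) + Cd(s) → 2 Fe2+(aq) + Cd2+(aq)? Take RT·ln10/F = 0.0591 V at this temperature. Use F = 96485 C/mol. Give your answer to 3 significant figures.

E°cell = +0.770 − (−0.396) = +1.166 V; the balanced reaction transfers n = 2 electrons.
Here Q = ([Fe2+(aq)]^2·[Cd2+(aq)]) / [Fe3+(aq)]^2 = 5.13×10^3 (log Q = 3.710), giving E = +1.166 − (0.0591/2)·(3.710) = +1.0564 V.
Then ΔG = −nFE = −2 × 96485 × +1.0564 J/mol = −204 kJ/mol.

−204 kJ/mol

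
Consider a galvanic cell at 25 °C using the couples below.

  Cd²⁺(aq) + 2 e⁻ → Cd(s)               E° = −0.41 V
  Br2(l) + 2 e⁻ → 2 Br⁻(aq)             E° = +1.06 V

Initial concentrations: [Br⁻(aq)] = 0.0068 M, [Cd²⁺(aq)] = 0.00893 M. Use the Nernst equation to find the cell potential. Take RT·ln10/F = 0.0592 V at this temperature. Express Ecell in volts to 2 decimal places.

+1.66 V

Since E°(Br₂/Br⁻) > E°(Cd²⁺/Cd), Br₂/Br⁻ serves as the cathode.
E°cell = +1.06 − (−0.41) = +1.47 V, with n = 2 electrons transferred.
The balanced reaction is Br2(l) + Cd(s) → 2 Br⁻(aq) + Cd²⁺(aq), so Q = [Br⁻(aq)]^2·[Cd²⁺(aq)] = 4.13×10^−7 and log Q = −6.384.
E = E° − (0.0592/n)·log Q = +1.47 − (0.0592/2)(−6.384) = +1.66 V.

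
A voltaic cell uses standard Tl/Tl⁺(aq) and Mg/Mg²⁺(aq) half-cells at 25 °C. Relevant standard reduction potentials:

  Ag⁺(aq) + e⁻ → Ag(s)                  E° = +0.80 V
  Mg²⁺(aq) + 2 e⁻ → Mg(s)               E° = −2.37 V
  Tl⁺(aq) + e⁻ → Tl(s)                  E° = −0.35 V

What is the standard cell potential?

+2.02 V

Of the two couples in this cell, the one with the more positive reduction potential is reduced at the cathode: here that is Tl⁺/Tl (−0.35 V); Mg²⁺/Mg (−2.37 V) is the anode.
E°cell = E°(cathode) − E°(anode) = −0.35 − (−2.37) = +2.02 V.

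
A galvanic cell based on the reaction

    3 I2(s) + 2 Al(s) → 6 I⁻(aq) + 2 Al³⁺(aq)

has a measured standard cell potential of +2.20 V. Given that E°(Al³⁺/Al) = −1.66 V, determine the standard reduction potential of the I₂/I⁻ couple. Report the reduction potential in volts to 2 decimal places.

In the reaction as written the I₂/I⁻ couple is reduced (cathode) and Al³⁺/Al is oxidized (anode), so E°cell = E°(I₂/I⁻) − E°(Al³⁺/Al).
E°(I₂/I⁻) = E°cell + E°(anode) = +2.20 + (−1.66) = +0.54 V.

+0.54 V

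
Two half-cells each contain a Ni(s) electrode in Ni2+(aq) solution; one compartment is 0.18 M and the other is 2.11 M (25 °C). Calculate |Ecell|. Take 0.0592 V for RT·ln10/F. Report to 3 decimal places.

For a concentration cell E°cell = 0, since both electrodes use the same couple.
The compartment with the higher Ni2+(aq) concentration (2.11 M) acts as the cathode; ions are reduced there and produced at the dilute (0.18 M) anode.
With n = 2, Ecell = −(0.0592/2)·log([dilute]/[conc]) = −(0.0592/2)·log(0.18/2.11) = +0.032 V.

0.032 V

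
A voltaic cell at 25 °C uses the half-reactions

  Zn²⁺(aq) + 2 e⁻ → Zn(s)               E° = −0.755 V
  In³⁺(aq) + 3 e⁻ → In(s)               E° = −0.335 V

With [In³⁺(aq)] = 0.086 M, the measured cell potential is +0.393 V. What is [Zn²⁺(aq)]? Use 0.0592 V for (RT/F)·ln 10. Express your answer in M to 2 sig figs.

In³⁺/In is the cathode (higher E°); E°cell = −0.335 − (−0.755) = +0.420 V with n = 6.
Since E = E° − (0.0592/n)·log Q, log Q = n(E° − E)/0.0592 = 2.736.
Balancing electrons gives 2 In³⁺(aq) + 3 Zn(s) → 2 In(s) + 3 Zn²⁺(aq); thus Q = [Zn²⁺(aq)]^3 / [In³⁺(aq)]^2.
Solving for the unknown gives log [Zn²⁺(aq)] = 0.202, so [Zn²⁺(aq)] ≈ 1.6 M.

1.6 M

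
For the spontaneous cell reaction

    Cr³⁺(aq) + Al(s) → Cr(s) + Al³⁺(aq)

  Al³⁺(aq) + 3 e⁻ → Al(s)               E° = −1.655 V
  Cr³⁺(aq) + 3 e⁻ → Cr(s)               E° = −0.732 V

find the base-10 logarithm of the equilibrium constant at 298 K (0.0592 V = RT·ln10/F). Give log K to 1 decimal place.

The Cr³⁺/Cr couple is reduced (cathode); E°cell = −0.732 − (−1.655) = +0.923 V with n = 3.
At equilibrium E = 0, so log K = nE°cell / 0.0592 = (3)(+0.923) / 0.0592 = 46.8.

log K = 46.8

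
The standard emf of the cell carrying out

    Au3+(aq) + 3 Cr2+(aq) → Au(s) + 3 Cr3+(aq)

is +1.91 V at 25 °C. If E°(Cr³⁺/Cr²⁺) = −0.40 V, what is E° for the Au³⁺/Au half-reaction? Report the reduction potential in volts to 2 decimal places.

+1.51 V

In the reaction as written the Au³⁺/Au couple is reduced (cathode) and Cr³⁺/Cr²⁺ is oxidized (anode), so E°cell = E°(Au³⁺/Au) − E°(Cr³⁺/Cr²⁺).
E°(Au³⁺/Au) = E°cell + E°(anode) = +1.91 + (−0.40) = +1.51 V.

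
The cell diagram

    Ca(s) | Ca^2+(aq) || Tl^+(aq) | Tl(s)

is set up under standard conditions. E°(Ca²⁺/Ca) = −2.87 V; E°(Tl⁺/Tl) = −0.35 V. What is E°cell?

+2.52 V

By convention the left-hand electrode in cell notation is the anode (oxidation) and the right-hand electrode is the cathode (reduction).
E°cell = E°(right) − E°(left) = −0.35 − (−2.87) = +2.52 V.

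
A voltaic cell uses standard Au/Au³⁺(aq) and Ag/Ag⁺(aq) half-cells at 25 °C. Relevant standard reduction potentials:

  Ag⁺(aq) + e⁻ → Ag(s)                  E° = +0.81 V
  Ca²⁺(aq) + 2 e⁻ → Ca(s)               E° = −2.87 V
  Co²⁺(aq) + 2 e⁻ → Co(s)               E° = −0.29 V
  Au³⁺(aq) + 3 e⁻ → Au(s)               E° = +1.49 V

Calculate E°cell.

+0.68 V

The Au³⁺/Au couple has the higher E°, so Au ion is reduced (cathode) and Ag is oxidized (anode).
E°cell = E°(cathode) − E°(anode) = +1.49 − (+0.81) = +0.68 V.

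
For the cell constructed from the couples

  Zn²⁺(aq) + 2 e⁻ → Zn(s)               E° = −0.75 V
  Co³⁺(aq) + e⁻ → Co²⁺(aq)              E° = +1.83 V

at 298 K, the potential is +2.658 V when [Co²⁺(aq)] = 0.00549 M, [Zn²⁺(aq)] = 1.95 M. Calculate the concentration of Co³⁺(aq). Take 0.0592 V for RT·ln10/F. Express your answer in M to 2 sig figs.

Co³⁺/Co²⁺ is the cathode (higher E°); E°cell = +1.83 − (−0.75) = +2.58 V with n = 2.
Since E = E° − (0.0592/n)·log Q, log Q = n(E° − E)/0.0592 = −2.635.
The balanced reaction is 2 Co³⁺(aq) + Zn(s) → 2 Co²⁺(aq) + Zn²⁺(aq), so Q = ([Co²⁺(aq)]^2·[Zn²⁺(aq)]) / [Co³⁺(aq)]^2.
Solving for the unknown gives log [Co³⁺(aq)] = −0.798, so [Co³⁺(aq)] ≈ 0.16 M.

0.16 M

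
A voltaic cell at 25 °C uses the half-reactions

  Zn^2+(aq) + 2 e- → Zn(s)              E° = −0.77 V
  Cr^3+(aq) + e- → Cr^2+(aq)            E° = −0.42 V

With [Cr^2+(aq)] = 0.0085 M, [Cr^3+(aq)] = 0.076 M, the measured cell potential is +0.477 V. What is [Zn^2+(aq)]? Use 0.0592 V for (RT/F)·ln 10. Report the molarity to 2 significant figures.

0.0041 M

With Cr³⁺/Cr²⁺ at the cathode and Zn²⁺/Zn at the anode, E°cell = −0.42 − (−0.77) = +0.35 V (n = 2).
Since E = E° − (0.0592/n)·log Q, log Q = n(E° − E)/0.0592 = −4.291.
For 2 Cr^3+(aq) + Zn(s) → 2 Cr^2+(aq) + Zn^2+(aq), the reaction quotient is Q = ([Cr^2+(aq)]^2·[Zn^2+(aq)]) / [Cr^3+(aq)]^2.
Substituting the known concentrations and solving, log [Zn^2+(aq)] = −2.388 and [Zn^2+(aq)] = 0.0041 M.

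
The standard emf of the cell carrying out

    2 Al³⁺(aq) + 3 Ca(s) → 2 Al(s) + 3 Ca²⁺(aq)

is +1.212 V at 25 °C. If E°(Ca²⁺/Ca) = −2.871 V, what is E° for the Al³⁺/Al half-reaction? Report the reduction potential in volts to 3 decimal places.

−1.659 V

In the reaction as written the Al³⁺/Al couple is reduced (cathode) and Ca²⁺/Ca is oxidized (anode), so E°cell = E°(Al³⁺/Al) − E°(Ca²⁺/Ca).
E°(Al³⁺/Al) = E°cell + E°(anode) = +1.212 + (−2.871) = −1.659 V.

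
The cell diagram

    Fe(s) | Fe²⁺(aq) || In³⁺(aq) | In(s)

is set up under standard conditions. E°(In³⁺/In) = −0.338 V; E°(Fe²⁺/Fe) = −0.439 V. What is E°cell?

By convention the left-hand electrode in cell notation is the anode (oxidation) and the right-hand electrode is the cathode (reduction).
E°cell = E°(right) − E°(left) = −0.338 − (−0.439) = +0.101 V.

+0.101 V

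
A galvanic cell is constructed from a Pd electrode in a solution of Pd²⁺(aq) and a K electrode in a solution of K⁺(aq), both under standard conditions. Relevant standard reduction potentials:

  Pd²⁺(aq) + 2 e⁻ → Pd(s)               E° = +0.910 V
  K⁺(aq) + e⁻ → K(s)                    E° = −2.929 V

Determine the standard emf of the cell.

The Pd²⁺/Pd couple has the higher E°, so Pd ion is reduced (cathode) and K is oxidized (anode).
E°cell = E°(cathode) − E°(anode) = +0.910 − (−2.929) = +3.839 V.

+3.839 V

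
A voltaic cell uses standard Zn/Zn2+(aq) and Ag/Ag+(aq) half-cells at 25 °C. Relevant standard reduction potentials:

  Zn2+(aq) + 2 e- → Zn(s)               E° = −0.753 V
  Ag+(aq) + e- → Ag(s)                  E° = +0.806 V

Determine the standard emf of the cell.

+1.559 V

The Ag⁺/Ag couple has the higher E°, so Ag ion is reduced (cathode) and Zn is oxidized (anode).
E°cell = E°(cathode) − E°(anode) = +0.806 − (−0.753) = +1.559 V.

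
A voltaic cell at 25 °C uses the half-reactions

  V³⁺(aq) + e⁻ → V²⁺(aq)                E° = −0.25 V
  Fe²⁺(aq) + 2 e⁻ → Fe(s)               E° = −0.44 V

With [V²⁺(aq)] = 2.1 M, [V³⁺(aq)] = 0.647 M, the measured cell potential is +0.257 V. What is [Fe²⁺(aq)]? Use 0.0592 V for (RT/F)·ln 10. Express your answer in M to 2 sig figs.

With V³⁺/V²⁺ at the cathode and Fe²⁺/Fe at the anode, E°cell = −0.25 − (−0.44) = +0.19 V (n = 2).
Rearranging E = E° − (0.0592/n)·log Q gives log Q = 2(+0.19 − (+0.257))/0.0592 = −2.264.
The balanced reaction is 2 V³⁺(aq) + Fe(s) → 2 V²⁺(aq) + Fe²⁺(aq), so Q = ([V²⁺(aq)]^2·[Fe²⁺(aq)]) / [V³⁺(aq)]^2.
Solving for the unknown gives log [Fe²⁺(aq)] = −3.287, so [Fe²⁺(aq)] ≈ 0.00052 M.

0.00052 M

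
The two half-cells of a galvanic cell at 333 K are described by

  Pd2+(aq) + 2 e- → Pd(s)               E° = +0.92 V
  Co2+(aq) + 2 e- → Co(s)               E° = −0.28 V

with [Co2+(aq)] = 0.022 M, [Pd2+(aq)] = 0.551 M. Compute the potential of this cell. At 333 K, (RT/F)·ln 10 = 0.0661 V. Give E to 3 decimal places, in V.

+1.246 V

The Pd²⁺/Pd couple has the more positive E°, so it is the cathode; Co²⁺/Co is the anode.
E°cell = +0.92 − (−0.28) = +1.20 V, with n = 2 electrons transferred.
Balancing gives Pd2+(aq) + Co(s) → Pd(s) + Co2+(aq); hence Q = [Co2+(aq)] / [Pd2+(aq)] = 0.0399 (log Q = −1.399).
By the Nernst equation, E = +1.20 − (0.0661/2)·(−1.399) = +1.246 V.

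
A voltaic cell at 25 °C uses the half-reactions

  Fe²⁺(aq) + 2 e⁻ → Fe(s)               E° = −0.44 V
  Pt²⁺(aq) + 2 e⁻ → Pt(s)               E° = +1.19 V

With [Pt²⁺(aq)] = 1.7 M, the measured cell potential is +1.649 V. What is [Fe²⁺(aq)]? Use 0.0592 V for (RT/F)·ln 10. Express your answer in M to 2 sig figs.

The Pt²⁺/Pt couple has the larger reduction potential, so it is the cathode: E°cell = +1.19 − (−0.44) = +1.63 V and n = 2.
From the Nernst equation, log Q = n(E° − E)/0.0592 = 2·(+1.63 − (+1.649))/0.0592 = −0.642.
For Pt²⁺(aq) + Fe(s) → Pt(s) + Fe²⁺(aq), the reaction quotient is Q = [Fe²⁺(aq)] / [Pt²⁺(aq)].
Solving for the unknown gives log [Fe²⁺(aq)] = −0.412, so [Fe²⁺(aq)] ≈ 0.39 M.

0.39 M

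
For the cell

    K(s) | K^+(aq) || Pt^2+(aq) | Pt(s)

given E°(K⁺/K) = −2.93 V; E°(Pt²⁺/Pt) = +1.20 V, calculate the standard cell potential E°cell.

+4.13 V

By convention the left-hand electrode in cell notation is the anode (oxidation) and the right-hand electrode is the cathode (reduction).
E°cell = E°(right) − E°(left) = +1.20 − (−2.93) = +4.13 V.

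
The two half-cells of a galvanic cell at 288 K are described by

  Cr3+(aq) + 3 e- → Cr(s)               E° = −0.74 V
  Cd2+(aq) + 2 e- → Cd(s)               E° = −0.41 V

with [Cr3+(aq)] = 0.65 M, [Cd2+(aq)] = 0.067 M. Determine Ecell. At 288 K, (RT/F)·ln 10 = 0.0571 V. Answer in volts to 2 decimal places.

The Cd²⁺/Cd couple has the more positive E°, so it is the cathode; Cr³⁺/Cr is the anode.
The standard potential is −0.41 − (−0.74) = +0.33 V and the balanced reaction transfers n = 6 electrons.
The balanced reaction is 3 Cd2+(aq) + 2 Cr(s) → 3 Cd(s) + 2 Cr3+(aq), so Q = [Cr3+(aq)]^2 / [Cd2+(aq)]^3 = 1.4×10^3 and log Q = 3.148.
Applying E = E° − (RT ln10/nF)·log Q gives +0.33 − (0.0571/6)(3.148) = +0.30 V.

+0.30 V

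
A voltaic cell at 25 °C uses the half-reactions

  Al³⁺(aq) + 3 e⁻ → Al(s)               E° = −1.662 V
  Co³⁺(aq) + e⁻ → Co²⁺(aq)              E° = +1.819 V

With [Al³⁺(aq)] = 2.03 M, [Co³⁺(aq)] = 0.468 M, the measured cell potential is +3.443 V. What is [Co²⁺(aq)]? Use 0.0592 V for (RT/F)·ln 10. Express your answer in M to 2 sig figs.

1.6 M

With Co³⁺/Co²⁺ at the cathode and Al³⁺/Al at the anode, E°cell = +1.819 − (−1.662) = +3.481 V (n = 3).
From the Nernst equation, log Q = n(E° − E)/0.0592 = 3·(+3.481 − (+3.443))/0.0592 = 1.926.
The balanced reaction is 3 Co³⁺(aq) + Al(s) → 3 Co²⁺(aq) + Al³⁺(aq), so Q = ([Co²⁺(aq)]^3·[Al³⁺(aq)]) / [Co³⁺(aq)]^3.
Isolating [Co²⁺(aq)] in Q = 10^{1.926} yields log [Co²⁺(aq)] = 0.210, i.e. 1.6 M.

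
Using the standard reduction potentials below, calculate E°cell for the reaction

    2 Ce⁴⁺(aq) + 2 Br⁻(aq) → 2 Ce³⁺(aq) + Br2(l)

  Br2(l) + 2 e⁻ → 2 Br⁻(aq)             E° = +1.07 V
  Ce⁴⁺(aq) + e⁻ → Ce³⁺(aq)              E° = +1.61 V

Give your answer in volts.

+0.54 V

In the reaction as written, Ce⁴⁺(aq) is reduced (cathode) and Br2(l) is produced by oxidation at the anode.
E°cell = E°(cathode) − E°(anode) = +1.61 − (+1.07) = +0.54 V.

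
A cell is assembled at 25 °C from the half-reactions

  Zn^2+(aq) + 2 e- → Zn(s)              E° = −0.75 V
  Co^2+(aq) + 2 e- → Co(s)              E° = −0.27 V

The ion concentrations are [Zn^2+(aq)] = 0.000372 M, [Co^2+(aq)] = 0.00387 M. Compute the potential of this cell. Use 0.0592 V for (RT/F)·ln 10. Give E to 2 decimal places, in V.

+0.51 V

The Co²⁺/Co couple has the more positive E°, so it is the cathode; Zn²⁺/Zn is the anode.
The standard potential is −0.27 − (−0.75) = +0.48 V and the balanced reaction transfers n = 2 electrons.
The balanced reaction is Co^2+(aq) + Zn(s) → Co(s) + Zn^2+(aq), so Q = [Zn^2+(aq)] / [Co^2+(aq)] = 0.0961 and log Q = −1.017.
By the Nernst equation, E = +0.48 − (0.0592/2)·(−1.017) = +0.51 V.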